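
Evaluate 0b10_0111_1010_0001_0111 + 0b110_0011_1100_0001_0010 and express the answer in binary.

0b10001011011000101001

Add column by column in base 2, right to left:
  1+0 = 1
  1+1 = 0 carry 1
  1+0+1 = 0 carry 1
  0+0+1 = 1
  1+1 = 0 carry 1
  0+0+1 = 1
  0+0 = 0
  0+0 = 0
  0+0 = 0
  1+0 = 1
  0+1 = 1
  1+1 = 0 carry 1
  1+1+1 = 1 carry 1
  1+1+1 = 1 carry 1
  1+0+1 = 0 carry 1
  0+0+1 = 1
  0+0 = 0
  1+1 = 0 carry 1
  0+1+1 = 0 carry 1
  final carry 1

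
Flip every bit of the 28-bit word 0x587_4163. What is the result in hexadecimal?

0xA78BE9C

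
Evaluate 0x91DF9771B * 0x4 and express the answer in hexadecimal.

0x2477E5DC6C

Multiply each base-16 digit by 4, carrying:
  B×4 = 44 → write C carry 2
  1×4+2 = 6 → write 6
  7×4 = 28 → write C carry 1
  7×4+1 = 29 → write D carry 1
  9×4+1 = 37 → write 5 carry 2
  F×4+2 = 62 → write E carry 3
  D×4+3 = 55 → write 7 carry 3
  1×4+3 = 7 → write 7
  9×4 = 36 → write 4 carry 2
  remaining carry: 2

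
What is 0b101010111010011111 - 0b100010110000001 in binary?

Subtract column by column in base 2:
  1-1 → 0
  1-0 → 1
  1-0 → 1
  1-0 → 1
  1-0 → 1
  0-0 → 0
  0-0 → 0
  1-1 → 0
  0-1 → 1 (borrow)
  1-0-1 → 0
  1-1 → 0
  1-0 → 1
  0-0 → 0
  1-0 → 1
  0-1 → 1 (borrow)
  1-0-1 → 0
  0-0 → 0
  1-0 → 1

0b100110100100011110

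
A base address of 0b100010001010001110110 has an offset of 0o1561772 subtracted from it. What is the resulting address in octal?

0o2430174

0b100010001010001110110 = 0o4212166 in octal.
Subtract column by column in base 8:
  6-2 → 4
  6-7 → 7 (borrow)
  1-7-1 → 1 (borrow)
  2-1-1 → 0
  1-6 → 3 (borrow)
  2-5-1 → 4 (borrow)
  4-1-1 → 2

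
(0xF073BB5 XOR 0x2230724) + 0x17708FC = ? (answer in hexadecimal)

First 0xF073BB5 XOR 0x2230724 = 0xD243C91.
Add column by column in base 16, right to left:
  1+C = D
  9+F = 8 carry 1
  C+8+1 = 5 carry 1
  3+0+1 = 4
  4+7 = B
  2+7 = 9
  D+1 = E

0xE9B458D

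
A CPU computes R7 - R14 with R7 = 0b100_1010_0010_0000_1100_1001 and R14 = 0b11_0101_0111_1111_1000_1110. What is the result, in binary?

0b101001010000100111011

Subtract column by column in base 2:
  1-0 → 1
  0-1 → 1 (borrow)
  0-1-1 → 0 (borrow)
  1-1-1 → 1 (borrow)
  0-0-1 → 1 (borrow)
  0-0-1 → 1 (borrow)
  1-0-1 → 0
  1-1 → 0
  0-1 → 1 (borrow)
  0-1-1 → 0 (borrow)
  0-1-1 → 0 (borrow)
  0-1-1 → 0 (borrow)
  0-1-1 → 0 (borrow)
  1-1-1 → 1 (borrow)
  0-1-1 → 0 (borrow)
  0-0-1 → 1 (borrow)
  0-1-1 → 0 (borrow)
  1-0-1 → 0
  0-1 → 1 (borrow)
  1-0-1 → 0
  0-1 → 1 (borrow)
  0-1-1 → 0 (borrow)
  1-0-1 → 0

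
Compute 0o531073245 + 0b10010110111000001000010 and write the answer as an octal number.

0o553763347

0b10010110111000001000010 = 0o22670102 in octal.
Add column by column in base 8, right to left:
  5+2 = 7
  4+0 = 4
  2+1 = 3
  3+0 = 3
  7+7 = 6 carry 1
  0+6+1 = 7
  1+2 = 3
  3+2 = 5
  5+0 = 5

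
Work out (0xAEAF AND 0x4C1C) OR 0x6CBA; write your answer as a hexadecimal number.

0xAEAF AND 0x4C1C = 0x0C0C.
Then OR with 0x6CBA.

0x6CBE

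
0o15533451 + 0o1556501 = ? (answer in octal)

Add column by column in base 8, right to left:
  1+1 = 2
  5+0 = 5
  4+5 = 1 carry 1
  3+6+1 = 2 carry 1
  3+5+1 = 1 carry 1
  5+5+1 = 3 carry 1
  5+1+1 = 7
  1+0 = 1

0o17312152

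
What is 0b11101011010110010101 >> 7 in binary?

0b1110101101011

Right shift by 7: drop the 7 least-significant bits.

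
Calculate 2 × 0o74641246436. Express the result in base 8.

Multiply each base-8 digit by 2, carrying:
  6×2 = 12 → write 4 carry 1
  3×2+1 = 7 → write 7
  4×2 = 8 → write 0 carry 1
  6×2+1 = 13 → write 5 carry 1
  4×2+1 = 9 → write 1 carry 1
  2×2+1 = 5 → write 5
  1×2 = 2 → write 2
  4×2 = 8 → write 0 carry 1
  6×2+1 = 13 → write 5 carry 1
  4×2+1 = 9 → write 1 carry 1
  7×2+1 = 15 → write 7 carry 1
  remaining carry: 1

0o171502515074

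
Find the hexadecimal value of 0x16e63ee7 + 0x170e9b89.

Add column by column in base 16, right to left:
  7+9 = 0 carry 1
  e+8+1 = 7 carry 1
  e+b+1 = a carry 1
  3+9+1 = d
  6+e = 4 carry 1
  e+0+1 = f
  6+7 = d
  1+1 = 2

0x2df4da70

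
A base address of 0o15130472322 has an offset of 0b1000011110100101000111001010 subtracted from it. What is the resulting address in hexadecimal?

0x60E82308

0o15130472322 = 0x696274D2 in hexadecimal.
0b1000011110100101000111001010 = 0x87A51CA in hexadecimal.
Subtract column by column in base 16:
  2-A → 8 (borrow)
  D-C-1 → 0
  4-1 → 3
  7-5 → 2
  2-A → 8 (borrow)
  6-7-1 → E (borrow)
  9-8-1 → 0
  6-0 → 6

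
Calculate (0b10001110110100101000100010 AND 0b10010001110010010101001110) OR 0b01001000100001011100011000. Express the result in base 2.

0b10001110110100101000100010 AND 0b10010001110010010101001110 = 0b10000000110000000000000010.
Then OR with 0b01001000100001011100011000.

0b11001000110001011100011010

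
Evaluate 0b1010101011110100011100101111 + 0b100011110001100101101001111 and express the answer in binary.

Add column by column in base 2, right to left:
  1+1 = 0 carry 1
  1+1+1 = 1 carry 1
  1+1+1 = 1 carry 1
  1+1+1 = 1 carry 1
  0+0+1 = 1
  1+0 = 1
  0+1 = 1
  0+0 = 0
  1+1 = 0 carry 1
  1+1+1 = 1 carry 1
  1+0+1 = 0 carry 1
  0+1+1 = 0 carry 1
  0+0+1 = 1
  0+0 = 0
  1+1 = 0 carry 1
  0+1+1 = 0 carry 1
  1+0+1 = 0 carry 1
  1+0+1 = 0 carry 1
  1+0+1 = 0 carry 1
  1+1+1 = 1 carry 1
  0+1+1 = 0 carry 1
  1+1+1 = 1 carry 1
  0+1+1 = 0 carry 1
  1+0+1 = 0 carry 1
  0+0+1 = 1
  1+0 = 1
  0+1 = 1
  1+0 = 1

0b1111001010000001001001111110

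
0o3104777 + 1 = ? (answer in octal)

The trailing 3 digits are 7 (max in base 8), so adding 1 cascades: they roll to 0 and the next digit up increments.

0o3105000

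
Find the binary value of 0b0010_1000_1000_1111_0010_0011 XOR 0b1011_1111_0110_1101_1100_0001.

0b100101111110001011100010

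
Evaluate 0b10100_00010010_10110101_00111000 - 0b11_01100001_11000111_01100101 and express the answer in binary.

Subtract column by column in base 2:
  0-1 → 1 (borrow)
  0-0-1 → 1 (borrow)
  0-1-1 → 0 (borrow)
  1-0-1 → 0
  1-0 → 1
  1-1 → 0
  0-1 → 1 (borrow)
  0-0-1 → 1 (borrow)
  1-1-1 → 1 (borrow)
  0-1-1 → 0 (borrow)
  1-1-1 → 1 (borrow)
  0-0-1 → 1 (borrow)
  1-0-1 → 0
  1-0 → 1
  0-1 → 1 (borrow)
  1-1-1 → 1 (borrow)
  0-1-1 → 0 (borrow)
  1-0-1 → 0
  0-0 → 0
  0-0 → 0
  1-0 → 1
  0-1 → 1 (borrow)
  0-1-1 → 0 (borrow)
  0-0-1 → 1 (borrow)
  0-1-1 → 0 (borrow)
  0-1-1 → 0 (borrow)
  1-0-1 → 0
  0-0 → 0
  1-0 → 1

0b10000101100001110110111010011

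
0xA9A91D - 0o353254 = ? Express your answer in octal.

0o51751161

0xA9A91D = 0o52324435 in octal.
Subtract column by column in base 8:
  5-4 → 1
  3-5 → 6 (borrow)
  4-2-1 → 1
  4-3 → 1
  2-5 → 5 (borrow)
  3-3-1 → 7 (borrow)
  2-0-1 → 1
  5-0 → 5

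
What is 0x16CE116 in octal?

0o133160426

Expand each hex digit to 4 bits: 1=0001 6=0110 C=1100 E=1110 1=0001 1=0001 6=0110.
Group the bits in threes: 001 011 011 001 110 000 100 010 110 → 133160426.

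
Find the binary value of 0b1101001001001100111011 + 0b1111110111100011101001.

0b11101000000110000100100

Add column by column in base 2, right to left:
  1+1 = 0 carry 1
  1+0+1 = 0 carry 1
  0+0+1 = 1
  1+1 = 0 carry 1
  1+0+1 = 0 carry 1
  1+1+1 = 1 carry 1
  0+1+1 = 0 carry 1
  0+1+1 = 0 carry 1
  1+0+1 = 0 carry 1
  1+0+1 = 0 carry 1
  0+0+1 = 1
  0+1 = 1
  1+1 = 0 carry 1
  0+1+1 = 0 carry 1
  0+1+1 = 0 carry 1
  1+0+1 = 0 carry 1
  0+1+1 = 0 carry 1
  0+1+1 = 0 carry 1
  1+1+1 = 1 carry 1
  0+1+1 = 0 carry 1
  1+1+1 = 1 carry 1
  1+1+1 = 1 carry 1
  final carry 1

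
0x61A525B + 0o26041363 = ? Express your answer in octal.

0o634512516

0x61A525B = 0o606451133 in octal.
Add column by column in base 8, right to left:
  3+3 = 6
  3+6 = 1 carry 1
  1+3+1 = 5
  1+1 = 2
  5+4 = 1 carry 1
  4+0+1 = 5
  6+6 = 4 carry 1
  0+2+1 = 3
  6+0 = 6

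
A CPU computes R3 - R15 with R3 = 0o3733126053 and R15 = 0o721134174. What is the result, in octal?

Subtract column by column in base 8:
  3-4 → 7 (borrow)
  5-7-1 → 5 (borrow)
  0-1-1 → 6 (borrow)
  6-4-1 → 1
  2-3 → 7 (borrow)
  1-1-1 → 7 (borrow)
  3-1-1 → 1
  3-2 → 1
  7-7 → 0
  3-0 → 3

0o3011771657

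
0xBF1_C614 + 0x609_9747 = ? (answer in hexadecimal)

0x11FB5D5B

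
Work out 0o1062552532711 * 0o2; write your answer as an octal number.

0o2145325265622

Multiply each base-8 digit by 2, carrying:
  1×2 = 2 → write 2
  1×2 = 2 → write 2
  7×2 = 14 → write 6 carry 1
  2×2+1 = 5 → write 5
  3×2 = 6 → write 6
  5×2 = 10 → write 2 carry 1
  2×2+1 = 5 → write 5
  5×2 = 10 → write 2 carry 1
  5×2+1 = 11 → write 3 carry 1
  2×2+1 = 5 → write 5
  6×2 = 12 → write 4 carry 1
  0×2+1 = 1 → write 1
  1×2 = 2 → write 2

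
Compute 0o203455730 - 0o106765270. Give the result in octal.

Subtract column by column in base 8:
  0-0 → 0
  3-7 → 4 (borrow)
  7-2-1 → 4
  5-5 → 0
  5-6 → 7 (borrow)
  4-7-1 → 4 (borrow)
  3-6-1 → 4 (borrow)
  0-0-1 → 7 (borrow)
  2-1-1 → 0

0o74470440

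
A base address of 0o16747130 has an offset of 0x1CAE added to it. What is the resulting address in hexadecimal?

0x3BEB06

0o16747130 = 0x3BCE58 in hexadecimal.
Add column by column in base 16, right to left:
  8+E = 6 carry 1
  5+A+1 = 0 carry 1
  E+C+1 = B carry 1
  C+1+1 = E
  B+0 = B
  3+0 = 3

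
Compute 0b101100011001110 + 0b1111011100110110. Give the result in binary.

0b10101000000000100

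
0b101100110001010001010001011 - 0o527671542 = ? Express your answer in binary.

0o527671542 = 0b101010111110111001101100010 in binary.
Subtract column by column in base 2:
  1-0 → 1
  1-1 → 0
  0-0 → 0
  1-0 → 1
  0-0 → 0
  0-1 → 1 (borrow)
  0-1-1 → 0 (borrow)
  1-0-1 → 0
  0-1 → 1 (borrow)
  1-1-1 → 1 (borrow)
  0-0-1 → 1 (borrow)
  0-0-1 → 1 (borrow)
  0-1-1 → 0 (borrow)
  1-1-1 → 1 (borrow)
  0-1-1 → 0 (borrow)
  1-0-1 → 0
  0-1 → 1 (borrow)
  0-1-1 → 0 (borrow)
  0-1-1 → 0 (borrow)
  1-1-1 → 1 (borrow)
  1-1-1 → 1 (borrow)
  0-0-1 → 1 (borrow)
  0-1-1 → 0 (borrow)
  1-0-1 → 0
  1-1 → 0
  0-0 → 0
  1-1 → 0

0b1110010010111100101001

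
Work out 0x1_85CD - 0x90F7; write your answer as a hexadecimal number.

0xF4D6

Subtract column by column in base 16:
  D-7 → 6
  C-F → D (borrow)
  5-0-1 → 4
  8-9 → F (borrow)
  1-0-1 → 0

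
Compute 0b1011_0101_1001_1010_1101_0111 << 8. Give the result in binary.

0b10110101100110101101011100000000

Left shift by 8: append 8 zero bits.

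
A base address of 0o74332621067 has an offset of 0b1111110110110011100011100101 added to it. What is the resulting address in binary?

0b111110011010001100101101100011100

0o74332621067 = 0b111100011011010110010001000110111 in binary.
Add column by column in base 2, right to left:
  1+1 = 0 carry 1
  1+0+1 = 0 carry 1
  1+1+1 = 1 carry 1
  0+0+1 = 1
  1+0 = 1
  1+1 = 0 carry 1
  0+1+1 = 0 carry 1
  0+1+1 = 0 carry 1
  0+0+1 = 1
  1+0 = 1
  0+0 = 0
  0+1 = 1
  0+1 = 1
  1+1 = 0 carry 1
  0+0+1 = 1
  0+0 = 0
  1+1 = 0 carry 1
  1+1+1 = 1 carry 1
  0+0+1 = 1
  1+1 = 0 carry 1
  0+1+1 = 0 carry 1
  1+0+1 = 0 carry 1
  1+1+1 = 1 carry 1
  0+1+1 = 0 carry 1
  1+1+1 = 1 carry 1
  1+1+1 = 1 carry 1
  0+1+1 = 0 carry 1
  0+1+1 = 0 carry 1
  0+0+1 = 1
  1+0 = 1
  1+0 = 1
  1+0 = 1
  1+0 = 1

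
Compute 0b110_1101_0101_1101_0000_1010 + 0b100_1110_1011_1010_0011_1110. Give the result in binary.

Add column by column in base 2, right to left:
  0+0 = 0
  1+1 = 0 carry 1
  0+1+1 = 0 carry 1
  1+1+1 = 1 carry 1
  0+1+1 = 0 carry 1
  0+1+1 = 0 carry 1
  0+0+1 = 1
  0+0 = 0
  1+0 = 1
  0+1 = 1
  1+0 = 1
  1+1 = 0 carry 1
  1+1+1 = 1 carry 1
  0+1+1 = 0 carry 1
  1+0+1 = 0 carry 1
  0+1+1 = 0 carry 1
  1+0+1 = 0 carry 1
  0+1+1 = 0 carry 1
  1+1+1 = 1 carry 1
  1+1+1 = 1 carry 1
  0+0+1 = 1
  1+0 = 1
  1+1 = 0 carry 1
  final carry 1

0b101111000001011101001000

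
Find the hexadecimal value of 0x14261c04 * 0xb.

Multiply each base-16 digit by 11, carrying:
  4×11 = 44 → write c carry 2
  0×11+2 = 2 → write 2
  c×11 = 132 → write 4 carry 8
  1×11+8 = 19 → write 3 carry 1
  6×11+1 = 67 → write 3 carry 4
  2×11+4 = 26 → write a carry 1
  4×11+1 = 45 → write d carry 2
  1×11+2 = 13 → write d

0xdda3342c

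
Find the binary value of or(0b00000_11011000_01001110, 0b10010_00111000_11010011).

OR bit by bit (1 where either bit is 1):
  000001101100001001110
| 100100011100011010011
= 100101111100011011111

0b100101111100011011111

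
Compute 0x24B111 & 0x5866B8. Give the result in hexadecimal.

0x002010

AND each hex digit independently (no carries):
  2&5=0, 4&8=0, B&6=2, 1&6=0, 1&B=1, 1&8=0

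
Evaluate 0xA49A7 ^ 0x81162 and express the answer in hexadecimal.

0x258C5

XOR each hex digit independently (no carries):
  A^8=2, 4^1=5, 9^1=8, A^6=C, 7^2=5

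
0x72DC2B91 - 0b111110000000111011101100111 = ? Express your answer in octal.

0o15306732052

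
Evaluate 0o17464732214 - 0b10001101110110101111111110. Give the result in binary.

0b1111010100111000100100010001110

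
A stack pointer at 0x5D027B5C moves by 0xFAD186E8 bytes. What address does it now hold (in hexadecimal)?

Add column by column in base 16, right to left:
  C+8 = 4 carry 1
  5+E+1 = 4 carry 1
  B+6+1 = 2 carry 1
  7+8+1 = 0 carry 1
  2+1+1 = 4
  0+D = D
  D+A = 7 carry 1
  5+F+1 = 5 carry 1
  final carry 1

0x157D40244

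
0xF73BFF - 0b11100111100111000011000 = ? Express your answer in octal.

0o40666747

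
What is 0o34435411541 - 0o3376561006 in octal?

Subtract column by column in base 8:
  1-6 → 3 (borrow)
  4-0-1 → 3
  5-0 → 5
  1-1 → 0
  1-6 → 3 (borrow)
  4-5-1 → 6 (borrow)
  5-6-1 → 6 (borrow)
  3-7-1 → 3 (borrow)
  4-3-1 → 0
  4-3 → 1
  3-0 → 3

0o31036630533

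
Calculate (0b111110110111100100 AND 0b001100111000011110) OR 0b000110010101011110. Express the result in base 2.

0b1110110101011110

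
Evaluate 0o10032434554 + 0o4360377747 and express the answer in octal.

Add column by column in base 8, right to left:
  4+7 = 3 carry 1
  5+4+1 = 2 carry 1
  5+7+1 = 5 carry 1
  4+7+1 = 4 carry 1
  3+7+1 = 3 carry 1
  4+3+1 = 0 carry 1
  2+0+1 = 3
  3+6 = 1 carry 1
  0+3+1 = 4
  0+4 = 4
  1+0 = 1

0o14413034523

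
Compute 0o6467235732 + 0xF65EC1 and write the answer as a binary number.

0b110101110100111001101010011011

0o6467235732 = 0b110100110111010011101111011010 in binary.
0xF65EC1 = 0b111101100101111011000001 in binary.
Add column by column in base 2, right to left:
  0+1 = 1
  1+0 = 1
  0+0 = 0
  1+0 = 1
  1+0 = 1
  0+0 = 0
  1+1 = 0 carry 1
  1+1+1 = 1 carry 1
  1+0+1 = 0 carry 1
  1+1+1 = 1 carry 1
  0+1+1 = 0 carry 1
  1+1+1 = 1 carry 1
  1+1+1 = 1 carry 1
  1+0+1 = 0 carry 1
  0+1+1 = 0 carry 1
  0+0+1 = 1
  1+0 = 1
  0+1 = 1
  1+1 = 0 carry 1
  1+0+1 = 0 carry 1
  1+1+1 = 1 carry 1
  0+1+1 = 0 carry 1
  1+1+1 = 1 carry 1
  1+1+1 = 1 carry 1
  0+0+1 = 1
  0+0 = 0
  1+0 = 1
  0+0 = 0
  1+0 = 1
  1+0 = 1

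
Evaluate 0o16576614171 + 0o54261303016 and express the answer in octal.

0o73060117207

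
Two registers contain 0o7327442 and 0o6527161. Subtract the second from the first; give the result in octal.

Subtract column by column in base 8:
  2-1 → 1
  4-6 → 6 (borrow)
  4-1-1 → 2
  7-7 → 0
  2-2 → 0
  3-5 → 6 (borrow)
  7-6-1 → 0

0o600261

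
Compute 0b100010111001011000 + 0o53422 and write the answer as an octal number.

0o502552

0b100010111001011000 = 0o427130 in octal.
Add column by column in base 8, right to left:
  0+2 = 2
  3+2 = 5
  1+4 = 5
  7+3 = 2 carry 1
  2+5+1 = 0 carry 1
  4+0+1 = 5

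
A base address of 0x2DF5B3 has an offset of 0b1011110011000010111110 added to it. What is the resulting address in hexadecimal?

0x5D2671

0b1011110011000010111110 = 0x2F30BE in hexadecimal.
Add column by column in base 16, right to left:
  3+E = 1 carry 1
  B+B+1 = 7 carry 1
  5+0+1 = 6
  F+3 = 2 carry 1
  D+F+1 = D carry 1
  2+2+1 = 5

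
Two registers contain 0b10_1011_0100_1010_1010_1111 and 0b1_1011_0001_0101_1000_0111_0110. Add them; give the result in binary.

Add column by column in base 2, right to left:
  1+0 = 1
  1+1 = 0 carry 1
  1+1+1 = 1 carry 1
  1+0+1 = 0 carry 1
  0+1+1 = 0 carry 1
  1+1+1 = 1 carry 1
  0+1+1 = 0 carry 1
  1+0+1 = 0 carry 1
  0+0+1 = 1
  1+0 = 1
  0+0 = 0
  1+1 = 0 carry 1
  0+1+1 = 0 carry 1
  0+0+1 = 1
  1+1 = 0 carry 1
  0+0+1 = 1
  1+1 = 0 carry 1
  1+0+1 = 0 carry 1
  0+0+1 = 1
  1+0 = 1
  0+1 = 1
  1+1 = 0 carry 1
  0+0+1 = 1
  0+1 = 1
  0+1 = 1

0b1110111001010001100100101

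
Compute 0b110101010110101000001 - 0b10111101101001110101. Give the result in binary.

0b11101101001011001100

Subtract column by column in base 2:
  1-1 → 0
  0-0 → 0
  0-1 → 1 (borrow)
  0-0-1 → 1 (borrow)
  0-1-1 → 0 (borrow)
  0-1-1 → 0 (borrow)
  1-1-1 → 1 (borrow)
  0-0-1 → 1 (borrow)
  1-0-1 → 0
  0-1 → 1 (borrow)
  1-0-1 → 0
  1-1 → 0
  0-1 → 1 (borrow)
  1-0-1 → 0
  0-1 → 1 (borrow)
  1-1-1 → 1 (borrow)
  0-1-1 → 0 (borrow)
  1-1-1 → 1 (borrow)
  0-0-1 → 1 (borrow)
  1-1-1 → 1 (borrow)
  1-0-1 → 0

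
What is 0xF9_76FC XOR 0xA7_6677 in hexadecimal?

0x5E108B

XOR each hex digit independently (no carries):
  F^A=5, 9^7=E, 7^6=1, 6^6=0, F^7=8, C^7=B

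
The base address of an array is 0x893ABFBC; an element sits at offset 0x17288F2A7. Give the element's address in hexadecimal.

Add column by column in base 16, right to left:
  C+7 = 3 carry 1
  B+A+1 = 6 carry 1
  F+2+1 = 2 carry 1
  B+F+1 = B carry 1
  A+8+1 = 3 carry 1
  3+8+1 = C
  9+2 = B
  8+7 = F
  0+1 = 1

0x1FBC3B263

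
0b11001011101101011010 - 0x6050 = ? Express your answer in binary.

0b11000101101100001010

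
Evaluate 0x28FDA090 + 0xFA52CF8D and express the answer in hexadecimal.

0x12350701D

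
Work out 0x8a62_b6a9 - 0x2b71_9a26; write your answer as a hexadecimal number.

0x5ef11c83

Subtract column by column in base 16:
  9-6 → 3
  a-2 → 8
  6-a → c (borrow)
  b-9-1 → 1
  2-1 → 1
  6-7 → f (borrow)
  a-b-1 → e (borrow)
  8-2-1 → 5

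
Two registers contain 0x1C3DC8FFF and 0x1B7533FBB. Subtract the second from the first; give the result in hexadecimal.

Subtract column by column in base 16:
  F-B → 4
  F-B → 4
  F-F → 0
  8-3 → 5
  C-3 → 9
  D-5 → 8
  3-7 → C (borrow)
  C-B-1 → 0
  1-1 → 0

0xC895044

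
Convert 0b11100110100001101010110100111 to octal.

0o3464152647

Group the bits in threes: 011 100 110 100 001 101 010 110 100 111 → 3464152647.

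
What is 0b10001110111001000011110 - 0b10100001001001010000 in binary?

Subtract column by column in base 2:
  0-0 → 0
  1-0 → 1
  1-0 → 1
  1-0 → 1
  1-1 → 0
  0-0 → 0
  0-1 → 1 (borrow)
  0-0-1 → 1 (borrow)
  0-0-1 → 1 (borrow)
  1-1-1 → 1 (borrow)
  0-0-1 → 1 (borrow)
  0-0-1 → 1 (borrow)
  1-1-1 → 1 (borrow)
  1-0-1 → 0
  1-0 → 1
  0-0 → 0
  1-0 → 1
  1-1 → 0
  1-0 → 1
  0-1 → 1 (borrow)
  0-0-1 → 1 (borrow)
  0-0-1 → 1 (borrow)
  1-0-1 → 0

0b1111010101111111001110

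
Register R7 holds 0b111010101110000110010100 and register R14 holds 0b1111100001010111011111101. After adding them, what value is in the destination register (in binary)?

Add column by column in base 2, right to left:
  0+1 = 1
  0+0 = 0
  1+1 = 0 carry 1
  0+1+1 = 0 carry 1
  1+1+1 = 1 carry 1
  0+1+1 = 0 carry 1
  0+1+1 = 0 carry 1
  1+1+1 = 1 carry 1
  1+0+1 = 0 carry 1
  0+1+1 = 0 carry 1
  0+1+1 = 0 carry 1
  0+1+1 = 0 carry 1
  0+0+1 = 1
  1+1 = 0 carry 1
  1+0+1 = 0 carry 1
  1+1+1 = 1 carry 1
  0+0+1 = 1
  1+0 = 1
  0+0 = 0
  1+0 = 1
  0+1 = 1
  1+1 = 0 carry 1
  1+1+1 = 1 carry 1
  1+1+1 = 1 carry 1
  0+1+1 = 0 carry 1
  final carry 1

0b10110110111001000010010001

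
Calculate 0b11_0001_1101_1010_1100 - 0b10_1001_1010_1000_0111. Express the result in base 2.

0b1000001100100101

Subtract column by column in base 2:
  0-1 → 1 (borrow)
  0-1-1 → 0 (borrow)
  1-1-1 → 1 (borrow)
  1-0-1 → 0
  0-0 → 0
  1-0 → 1
  0-0 → 0
  1-1 → 0
  1-0 → 1
  0-1 → 1 (borrow)
  1-0-1 → 0
  1-1 → 0
  1-1 → 0
  0-0 → 0
  0-0 → 0
  0-1 → 1 (borrow)
  1-0-1 → 0
  1-1 → 0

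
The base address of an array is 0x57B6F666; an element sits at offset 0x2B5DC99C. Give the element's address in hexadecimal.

Add column by column in base 16, right to left:
  6+C = 2 carry 1
  6+9+1 = 0 carry 1
  6+9+1 = 0 carry 1
  F+C+1 = C carry 1
  6+D+1 = 4 carry 1
  B+5+1 = 1 carry 1
  7+B+1 = 3 carry 1
  5+2+1 = 8

0x8314C002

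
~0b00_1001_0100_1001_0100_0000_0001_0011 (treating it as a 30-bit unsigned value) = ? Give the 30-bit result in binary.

0b110110101101101011111111101100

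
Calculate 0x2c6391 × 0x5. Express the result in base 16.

0xddf1d5

Multiply each base-16 digit by 5, carrying:
  1×5 = 5 → write 5
  9×5 = 45 → write d carry 2
  3×5+2 = 17 → write 1 carry 1
  6×5+1 = 31 → write f carry 1
  c×5+1 = 61 → write d carry 3
  2×5+3 = 13 → write d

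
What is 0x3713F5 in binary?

0b1101110001001111110101

Expand each hex digit to 4 bits: 3=0011 7=0111 1=0001 3=0011 F=1111 5=0101.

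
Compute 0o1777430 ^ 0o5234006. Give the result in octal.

0o4543436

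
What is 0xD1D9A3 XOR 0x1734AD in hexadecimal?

0xC6ED0E

XOR each hex digit independently (no carries):
  D^1=C, 1^7=6, D^3=E, 9^4=D, A^A=0, 3^D=E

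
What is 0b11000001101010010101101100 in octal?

0o301522554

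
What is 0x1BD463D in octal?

0o157243075

Expand each hex digit to 4 bits: 1=0001 B=1011 D=1101 4=0100 6=0110 3=0011 D=1101.
Group the bits in threes: 001 101 111 010 100 011 000 111 101 → 157243075.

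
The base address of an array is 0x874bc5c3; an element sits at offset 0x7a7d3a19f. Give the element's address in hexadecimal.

0x82f1f6762

Add column by column in base 16, right to left:
  3+f = 2 carry 1
  c+9+1 = 6 carry 1
  5+1+1 = 7
  c+a = 6 carry 1
  b+3+1 = f
  4+d = 1 carry 1
  7+7+1 = f
  8+a = 2 carry 1
  0+7+1 = 8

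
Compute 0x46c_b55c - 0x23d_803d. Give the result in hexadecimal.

0x22f351f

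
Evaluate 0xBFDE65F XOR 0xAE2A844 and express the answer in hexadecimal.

0x11F4E1B

XOR each hex digit independently (no carries):
  B^A=1, F^E=1, D^2=F, E^A=4, 6^8=E, 5^4=1, F^4=B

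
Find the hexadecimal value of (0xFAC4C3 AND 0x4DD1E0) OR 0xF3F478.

0xFBF4F8

0xFAC4C3 AND 0x4DD1E0 = 0x48C0C0.
Then OR with 0xF3F478.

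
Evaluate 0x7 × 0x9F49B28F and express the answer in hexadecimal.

0x45B03E1E9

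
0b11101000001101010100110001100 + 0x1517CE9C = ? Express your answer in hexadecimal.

0b11101000001101010100110001100 = 0x1D06A98C in hexadecimal.
Add column by column in base 16, right to left:
  C+C = 8 carry 1
  8+9+1 = 2 carry 1
  9+E+1 = 8 carry 1
  A+C+1 = 7 carry 1
  6+7+1 = E
  0+1 = 1
  D+5 = 2 carry 1
  1+1+1 = 3

0x321E7828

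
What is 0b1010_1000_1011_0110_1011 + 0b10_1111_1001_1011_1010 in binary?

0b11011000010100100101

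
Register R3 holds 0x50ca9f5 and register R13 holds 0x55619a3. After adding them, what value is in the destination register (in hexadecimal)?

0xa62c398

Add column by column in base 16, right to left:
  5+3 = 8
  f+a = 9 carry 1
  9+9+1 = 3 carry 1
  a+1+1 = c
  c+6 = 2 carry 1
  0+5+1 = 6
  5+5 = a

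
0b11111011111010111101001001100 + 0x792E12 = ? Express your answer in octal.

0o3775524136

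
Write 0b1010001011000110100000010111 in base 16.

0xa2c6817

Group the bits into nibbles: 1010 0010 1100 0110 1000 0001 0111 → a2c6817.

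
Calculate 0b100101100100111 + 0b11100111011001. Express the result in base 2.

Add column by column in base 2, right to left:
  1+1 = 0 carry 1
  1+0+1 = 0 carry 1
  1+0+1 = 0 carry 1
  0+1+1 = 0 carry 1
  0+1+1 = 0 carry 1
  1+0+1 = 0 carry 1
  0+1+1 = 0 carry 1
  0+1+1 = 0 carry 1
  1+1+1 = 1 carry 1
  1+0+1 = 0 carry 1
  0+0+1 = 1
  1+1 = 0 carry 1
  0+1+1 = 0 carry 1
  0+1+1 = 0 carry 1
  1+0+1 = 0 carry 1
  final carry 1

0b1000010100000000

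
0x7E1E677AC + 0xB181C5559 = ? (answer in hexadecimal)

Add column by column in base 16, right to left:
  C+9 = 5 carry 1
  A+5+1 = 0 carry 1
  7+5+1 = D
  7+5 = C
  6+C = 2 carry 1
  E+1+1 = 0 carry 1
  1+8+1 = A
  E+1 = F
  7+B = 2 carry 1
  final carry 1

0x12FA02CD05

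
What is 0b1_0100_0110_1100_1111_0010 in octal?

Group the bits in threes: 101 000 110 110 011 110 010 → 5066362.

0o5066362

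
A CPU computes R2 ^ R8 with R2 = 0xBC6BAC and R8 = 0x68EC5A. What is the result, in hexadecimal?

0xD487F6

XOR each hex digit independently (no carries):
  B^6=D, C^8=4, 6^E=8, B^C=7, A^5=F, C^A=6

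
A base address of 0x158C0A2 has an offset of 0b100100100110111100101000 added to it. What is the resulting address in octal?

0o172627712

0x158C0A2 = 0o126140242 in octal.
0b100100100110111100101000 = 0o44467450 in octal.
Add column by column in base 8, right to left:
  2+0 = 2
  4+5 = 1 carry 1
  2+4+1 = 7
  0+7 = 7
  4+6 = 2 carry 1
  1+4+1 = 6
  6+4 = 2 carry 1
  2+4+1 = 7
  1+0 = 1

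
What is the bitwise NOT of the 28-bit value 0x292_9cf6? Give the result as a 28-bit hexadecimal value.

0xd6d6309

Each hex digit d becomes f−d:
  2→d, 9→6, 2→d, 9→6, c→3, f→0, 6→9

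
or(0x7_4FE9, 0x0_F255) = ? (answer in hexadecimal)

OR each hex digit independently (no carries):
  7|0=7, 4|F=F, F|2=F, E|5=F, 9|5=D

0x7FFFD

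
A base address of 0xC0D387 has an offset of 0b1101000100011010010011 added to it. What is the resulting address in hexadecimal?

0xF51A1A

0b1101000100011010010011 = 0x344693 in hexadecimal.
Add column by column in base 16, right to left:
  7+3 = A
  8+9 = 1 carry 1
  3+6+1 = A
  D+4 = 1 carry 1
  0+4+1 = 5
  C+3 = F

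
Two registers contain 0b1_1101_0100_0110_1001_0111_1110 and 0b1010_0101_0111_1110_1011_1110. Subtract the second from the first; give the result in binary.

0b1001011101110101011000000

Subtract column by column in base 2:
  0-0 → 0
  1-1 → 0
  1-1 → 0
  1-1 → 0
  1-1 → 0
  1-1 → 0
  1-0 → 1
  0-1 → 1 (borrow)
  1-0-1 → 0
  0-1 → 1 (borrow)
  0-1-1 → 0 (borrow)
  1-1-1 → 1 (borrow)
  0-1-1 → 0 (borrow)
  1-1-1 → 1 (borrow)
  1-1-1 → 1 (borrow)
  0-0-1 → 1 (borrow)
  0-1-1 → 0 (borrow)
  0-0-1 → 1 (borrow)
  1-1-1 → 1 (borrow)
  0-0-1 → 1 (borrow)
  1-0-1 → 0
  0-1 → 1 (borrow)
  1-0-1 → 0
  1-1 → 0
  1-0 → 1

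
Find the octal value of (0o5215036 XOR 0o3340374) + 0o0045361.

0o6222723

First 0o5215036 XOR 0o3340374 = 0o6155342.
Add column by column in base 8, right to left:
  2+1 = 3
  4+6 = 2 carry 1
  3+3+1 = 7
  5+5 = 2 carry 1
  5+4+1 = 2 carry 1
  1+0+1 = 2
  6+0 = 6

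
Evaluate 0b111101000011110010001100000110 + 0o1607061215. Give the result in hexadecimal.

0b111101000011110010001100000110 = 0x3D0F2306 in hexadecimal.
0o1607061215 = 0xE1C628D in hexadecimal.
Add column by column in base 16, right to left:
  6+D = 3 carry 1
  0+8+1 = 9
  3+2 = 5
  2+6 = 8
  F+C = B carry 1
  0+1+1 = 2
  D+E = B carry 1
  3+0+1 = 4

0x4B2B8593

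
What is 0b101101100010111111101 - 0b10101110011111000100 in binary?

0b10111101111000111001

Subtract column by column in base 2:
  1-0 → 1
  0-0 → 0
  1-1 → 0
  1-0 → 1
  1-0 → 1
  1-0 → 1
  1-1 → 0
  1-1 → 0
  1-1 → 0
  0-1 → 1 (borrow)
  1-1-1 → 1 (borrow)
  0-0-1 → 1 (borrow)
  0-0-1 → 1 (borrow)
  0-1-1 → 0 (borrow)
  1-1-1 → 1 (borrow)
  1-1-1 → 1 (borrow)
  0-0-1 → 1 (borrow)
  1-1-1 → 1 (borrow)
  1-0-1 → 0
  0-1 → 1 (borrow)
  1-0-1 → 0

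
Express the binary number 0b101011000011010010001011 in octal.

Group the bits in threes: 101 011 000 011 010 010 001 011 → 53032213.

0o53032213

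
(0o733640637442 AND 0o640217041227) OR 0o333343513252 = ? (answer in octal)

0o733343513252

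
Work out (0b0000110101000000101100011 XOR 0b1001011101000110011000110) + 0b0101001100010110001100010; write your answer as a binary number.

First 0b0000110101000000101100011 XOR 0b1001011101000110011000110 = 0b1001101000000110110100101.
Add column by column in base 2, right to left:
  1+0 = 1
  0+1 = 1
  1+0 = 1
  0+0 = 0
  0+0 = 0
  1+1 = 0 carry 1
  0+1+1 = 0 carry 1
  1+0+1 = 0 carry 1
  1+0+1 = 0 carry 1
  0+0+1 = 1
  1+1 = 0 carry 1
  1+1+1 = 1 carry 1
  0+0+1 = 1
  0+1 = 1
  0+0 = 0
  0+0 = 0
  0+0 = 0
  0+1 = 1
  1+1 = 0 carry 1
  0+0+1 = 1
  1+0 = 1
  1+1 = 0 carry 1
  0+0+1 = 1
  0+1 = 1
  1+0 = 1

0b1110110100011101000000111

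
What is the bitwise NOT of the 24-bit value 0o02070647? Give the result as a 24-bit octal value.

Each oct digit d becomes 7−d:
  0→7, 2→5, 0→7, 7→0, 0→7, 6→1, 4→3, 7→0

0o75707130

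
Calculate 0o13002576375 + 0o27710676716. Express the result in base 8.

0o42713475313

Add column by column in base 8, right to left:
  5+6 = 3 carry 1
  7+1+1 = 1 carry 1
  3+7+1 = 3 carry 1
  6+6+1 = 5 carry 1
  7+7+1 = 7 carry 1
  5+6+1 = 4 carry 1
  2+0+1 = 3
  0+1 = 1
  0+7 = 7
  3+7 = 2 carry 1
  1+2+1 = 4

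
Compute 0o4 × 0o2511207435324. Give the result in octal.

Multiply each base-8 digit by 4, carrying:
  4×4 = 16 → write 0 carry 2
  2×4+2 = 10 → write 2 carry 1
  3×4+1 = 13 → write 5 carry 1
  5×4+1 = 21 → write 5 carry 2
  3×4+2 = 14 → write 6 carry 1
  4×4+1 = 17 → write 1 carry 2
  7×4+2 = 30 → write 6 carry 3
  0×4+3 = 3 → write 3
  2×4 = 8 → write 0 carry 1
  1×4+1 = 5 → write 5
  1×4 = 4 → write 4
  5×4 = 20 → write 4 carry 2
  2×4+2 = 10 → write 2 carry 1
  remaining carry: 1

0o12445036165520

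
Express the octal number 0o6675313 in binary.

0b110110111101011001011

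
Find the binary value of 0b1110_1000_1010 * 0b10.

Multiply each base-2 digit by 2, carrying:
  0×2 = 0 → write 0
  1×2 = 2 → write 0 carry 1
  0×2+1 = 1 → write 1
  1×2 = 2 → write 0 carry 1
  0×2+1 = 1 → write 1
  0×2 = 0 → write 0
  0×2 = 0 → write 0
  1×2 = 2 → write 0 carry 1
  0×2+1 = 1 → write 1
  1×2 = 2 → write 0 carry 1
  1×2+1 = 3 → write 1 carry 1
  1×2+1 = 3 → write 1 carry 1
  remaining carry: 1

0b1110100010100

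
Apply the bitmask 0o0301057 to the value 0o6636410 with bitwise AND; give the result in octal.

0o0200010

AND each oct digit independently (no carries):
  6&0=0, 6&3=2, 3&0=0, 6&1=0, 4&0=0, 1&5=1, 0&7=0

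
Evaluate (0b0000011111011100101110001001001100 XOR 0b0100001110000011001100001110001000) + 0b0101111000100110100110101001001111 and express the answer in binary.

0b1010001010000110001000110000010011

First 0b0000011111011100101110001001001100 XOR 0b0100001110000011001100001110001000 = 0b0100010001011111100010000111000100.
Add column by column in base 2, right to left:
  0+1 = 1
  0+1 = 1
  1+1 = 0 carry 1
  0+1+1 = 0 carry 1
  0+0+1 = 1
  0+0 = 0
  1+1 = 0 carry 1
  1+0+1 = 0 carry 1
  1+0+1 = 0 carry 1
  0+1+1 = 0 carry 1
  0+0+1 = 1
  0+1 = 1
  0+0 = 0
  1+1 = 0 carry 1
  0+1+1 = 0 carry 1
  0+0+1 = 1
  0+0 = 0
  1+1 = 0 carry 1
  1+0+1 = 0 carry 1
  1+1+1 = 1 carry 1
  1+1+1 = 1 carry 1
  1+0+1 = 0 carry 1
  1+0+1 = 0 carry 1
  0+1+1 = 0 carry 1
  1+0+1 = 0 carry 1
  0+0+1 = 1
  0+0 = 0
  0+1 = 1
  1+1 = 0 carry 1
  0+1+1 = 0 carry 1
  0+1+1 = 0 carry 1
  0+0+1 = 1
  1+1 = 0 carry 1
  final carry 1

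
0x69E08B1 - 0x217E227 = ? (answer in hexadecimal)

Subtract column by column in base 16:
  1-7 → A (borrow)
  B-2-1 → 8
  8-2 → 6
  0-E → 2 (borrow)
  E-7-1 → 6
  9-1 → 8
  6-2 → 4

0x486268A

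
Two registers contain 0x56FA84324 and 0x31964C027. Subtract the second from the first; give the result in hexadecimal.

0x2564382FD

Subtract column by column in base 16:
  4-7 → D (borrow)
  2-2-1 → F (borrow)
  3-0-1 → 2
  4-C → 8 (borrow)
  8-4-1 → 3
  A-6 → 4
  F-9 → 6
  6-1 → 5
  5-3 → 2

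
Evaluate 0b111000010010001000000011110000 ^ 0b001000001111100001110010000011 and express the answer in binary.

0b110000011101101001110001110011

XOR bit by bit (1 where the bits differ):
  111000010010001000000011110000
^ 001000001111100001110010000011
= 110000011101101001110001110011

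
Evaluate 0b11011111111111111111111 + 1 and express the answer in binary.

0b11100000000000000000000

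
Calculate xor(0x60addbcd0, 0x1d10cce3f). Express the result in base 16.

XOR each hex digit independently (no carries):
  6^1=7, 0^d=d, a^1=b, d^0=d, d^c=1, b^c=7, c^e=2, d^3=e, 0^f=f

0x7dbd172ef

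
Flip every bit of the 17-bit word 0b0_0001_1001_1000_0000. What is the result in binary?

Invert each bit: 00001100110000000 → 11110011001111111.

0b11110011001111111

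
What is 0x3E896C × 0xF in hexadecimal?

0x3AA0D54

Multiply each base-16 digit by 15, carrying:
  C×15 = 180 → write 4 carry 11
  6×15+11 = 101 → write 5 carry 6
  9×15+6 = 141 → write D carry 8
  8×15+8 = 128 → write 0 carry 8
  E×15+8 = 218 → write A carry 13
  3×15+13 = 58 → write A carry 3
  remaining carry: 3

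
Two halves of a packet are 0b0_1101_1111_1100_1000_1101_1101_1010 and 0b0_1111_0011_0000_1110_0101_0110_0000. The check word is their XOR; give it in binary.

XOR bit by bit (1 where the bits differ):
  01101111111001000110111011010
^ 01111001100001110010101100000
= 00010110011000110100010111010

0b00010110011000110100010111010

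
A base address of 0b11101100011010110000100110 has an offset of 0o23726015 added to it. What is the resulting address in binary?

0b100000000010101100000110011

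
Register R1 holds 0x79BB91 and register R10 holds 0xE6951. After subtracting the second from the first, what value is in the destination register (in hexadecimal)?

0x6B5240

Subtract column by column in base 16:
  1-1 → 0
  9-5 → 4
  B-9 → 2
  B-6 → 5
  9-E → B (borrow)
  7-0-1 → 6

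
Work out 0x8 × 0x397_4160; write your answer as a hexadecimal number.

Multiply each base-16 digit by 8, carrying:
  0×8 = 0 → write 0
  6×8 = 48 → write 0 carry 3
  1×8+3 = 11 → write B
  4×8 = 32 → write 0 carry 2
  7×8+2 = 58 → write A carry 3
  9×8+3 = 75 → write B carry 4
  3×8+4 = 28 → write C carry 1
  remaining carry: 1

0x1CBA0B00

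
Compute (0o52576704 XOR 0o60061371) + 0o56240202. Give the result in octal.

0o110757677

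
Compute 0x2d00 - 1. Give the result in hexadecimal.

The trailing 2 digits are 0, so subtracting 1 borrows through: they become F and the next digit up decrements.

0x2cff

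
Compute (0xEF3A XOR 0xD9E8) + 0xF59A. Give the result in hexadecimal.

0x12C6C

First 0xEF3A XOR 0xD9E8 = 0x36D2.
Add column by column in base 16, right to left:
  2+A = C
  D+9 = 6 carry 1
  6+5+1 = C
  3+F = 2 carry 1
  final carry 1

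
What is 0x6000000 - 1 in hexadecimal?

The trailing 6 digits are 0, so subtracting 1 borrows through: they become F and the next digit up decrements.

0x5FFFFFF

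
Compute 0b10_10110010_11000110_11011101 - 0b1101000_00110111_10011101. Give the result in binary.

Subtract column by column in base 2:
  1-1 → 0
  0-0 → 0
  1-1 → 0
  1-1 → 0
  1-1 → 0
  0-0 → 0
  1-0 → 1
  1-1 → 0
  0-1 → 1 (borrow)
  1-1-1 → 1 (borrow)
  1-1-1 → 1 (borrow)
  0-0-1 → 1 (borrow)
  0-1-1 → 0 (borrow)
  0-1-1 → 0 (borrow)
  1-0-1 → 0
  1-0 → 1
  0-0 → 0
  1-0 → 1
  0-0 → 0
  0-1 → 1 (borrow)
  1-0-1 → 0
  1-1 → 0
  0-1 → 1 (borrow)
  1-0-1 → 0
  0-0 → 0
  1-0 → 1

0b10010010101000111101000000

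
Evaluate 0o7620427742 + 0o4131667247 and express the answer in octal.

0o13752317211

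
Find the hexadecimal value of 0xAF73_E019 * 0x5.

0x36D43607D

Multiply each base-16 digit by 5, carrying:
  9×5 = 45 → write D carry 2
  1×5+2 = 7 → write 7
  0×5 = 0 → write 0
  E×5 = 70 → write 6 carry 4
  3×5+4 = 19 → write 3 carry 1
  7×5+1 = 36 → write 4 carry 2
  F×5+2 = 77 → write D carry 4
  A×5+4 = 54 → write 6 carry 3
  remaining carry: 3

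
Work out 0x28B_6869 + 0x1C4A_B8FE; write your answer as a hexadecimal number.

Add column by column in base 16, right to left:
  9+E = 7 carry 1
  6+F+1 = 6 carry 1
  8+8+1 = 1 carry 1
  6+B+1 = 2 carry 1
  B+A+1 = 6 carry 1
  8+4+1 = D
  2+C = E
  0+1 = 1

0x1ED62167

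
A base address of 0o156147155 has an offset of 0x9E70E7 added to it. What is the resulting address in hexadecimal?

0o156147155 = 0x1B8CE6D in hexadecimal.
Add column by column in base 16, right to left:
  D+7 = 4 carry 1
  6+E+1 = 5 carry 1
  E+0+1 = F
  C+7 = 3 carry 1
  8+E+1 = 7 carry 1
  B+9+1 = 5 carry 1
  1+0+1 = 2

0x2573F54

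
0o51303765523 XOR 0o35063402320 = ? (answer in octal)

XOR each oct digit independently (no carries):
  5^3=6, 1^5=4, 3^0=3, 0^6=6, 3^3=0, 7^4=3, 6^0=6, 5^2=7, 5^3=6, 2^2=0, 3^0=3

0o64360367603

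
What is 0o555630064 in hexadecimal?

Each octal digit is 3 bits: 5=101 5=101 5=101 6=110 3=011 0=000 0=000 6=110 4=100.
Group the bits into nibbles: 0101 1011 0111 0011 0000 0011 0100 → 5B73034.

0x5B73034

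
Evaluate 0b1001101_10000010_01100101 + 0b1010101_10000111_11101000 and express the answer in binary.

0b101000110000101001001101

Add column by column in base 2, right to left:
  1+0 = 1
  0+0 = 0
  1+0 = 1
  0+1 = 1
  0+0 = 0
  1+1 = 0 carry 1
  1+1+1 = 1 carry 1
  0+1+1 = 0 carry 1
  0+1+1 = 0 carry 1
  1+1+1 = 1 carry 1
  0+1+1 = 0 carry 1
  0+0+1 = 1
  0+0 = 0
  0+0 = 0
  0+0 = 0
  1+1 = 0 carry 1
  1+1+1 = 1 carry 1
  0+0+1 = 1
  1+1 = 0 carry 1
  1+0+1 = 0 carry 1
  0+1+1 = 0 carry 1
  0+0+1 = 1
  1+1 = 0 carry 1
  final carry 1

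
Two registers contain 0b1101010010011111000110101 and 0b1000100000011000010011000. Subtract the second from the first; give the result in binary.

Subtract column by column in base 2:
  1-0 → 1
  0-0 → 0
  1-0 → 1
  0-1 → 1 (borrow)
  1-1-1 → 1 (borrow)
  1-0-1 → 0
  0-0 → 0
  0-1 → 1 (borrow)
  0-0-1 → 1 (borrow)
  1-0-1 → 0
  1-0 → 1
  1-0 → 1
  1-1 → 0
  1-1 → 0
  0-0 → 0
  0-0 → 0
  1-0 → 1
  0-0 → 0
  0-0 → 0
  1-0 → 1
  0-1 → 1 (borrow)
  1-0-1 → 0
  0-0 → 0
  1-0 → 1
  1-1 → 0

0b100110010000110110011101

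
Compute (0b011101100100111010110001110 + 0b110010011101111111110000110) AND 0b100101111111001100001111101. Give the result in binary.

0b10001000000010100

Add column by column in base 2, right to left:
  0+0 = 0
  1+1 = 0 carry 1
  1+1+1 = 1 carry 1
  1+0+1 = 0 carry 1
  0+0+1 = 1
  0+0 = 0
  0+0 = 0
  1+1 = 0 carry 1
  1+1+1 = 1 carry 1
  0+1+1 = 0 carry 1
  1+1+1 = 1 carry 1
  0+1+1 = 0 carry 1
  1+1+1 = 1 carry 1
  1+1+1 = 1 carry 1
  1+1+1 = 1 carry 1
  0+1+1 = 0 carry 1
  0+0+1 = 1
  1+1 = 0 carry 1
  0+1+1 = 0 carry 1
  0+1+1 = 0 carry 1
  1+0+1 = 0 carry 1
  1+0+1 = 0 carry 1
  0+1+1 = 0 carry 1
  1+0+1 = 0 carry 1
  1+0+1 = 0 carry 1
  1+1+1 = 1 carry 1
  0+1+1 = 0 carry 1
  final carry 1
Sum = 0b1010000000010111010100010100; now AND with 0b100101111111001100001111101:
  1010000000010111010100010100
& 0100101111111001100001111101
= 0000000000010001000000010100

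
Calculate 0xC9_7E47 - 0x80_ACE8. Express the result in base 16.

0x48D15F

Subtract column by column in base 16:
  7-8 → F (borrow)
  4-E-1 → 5 (borrow)
  E-C-1 → 1
  7-A → D (borrow)
  9-0-1 → 8
  C-8 → 4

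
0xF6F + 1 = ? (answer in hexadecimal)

The trailing 1 digit is F (max in base 16), so adding 1 cascades: they roll to 0 and the next digit up increments.

0xF70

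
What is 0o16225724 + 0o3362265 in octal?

0o21610211

Add column by column in base 8, right to left:
  4+5 = 1 carry 1
  2+6+1 = 1 carry 1
  7+2+1 = 2 carry 1
  5+2+1 = 0 carry 1
  2+6+1 = 1 carry 1
  2+3+1 = 6
  6+3 = 1 carry 1
  1+0+1 = 2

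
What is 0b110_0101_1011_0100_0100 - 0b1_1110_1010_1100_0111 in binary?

0b1000111000001111101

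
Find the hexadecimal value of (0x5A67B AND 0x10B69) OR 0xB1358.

0xB1379

0x5A67B AND 0x10B69 = 0x10269.
Then OR with 0xB1358.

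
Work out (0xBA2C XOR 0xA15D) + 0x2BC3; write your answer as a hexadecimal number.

First 0xBA2C XOR 0xA15D = 0x1B71.
Add column by column in base 16, right to left:
  1+3 = 4
  7+C = 3 carry 1
  B+B+1 = 7 carry 1
  1+2+1 = 4

0x4734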